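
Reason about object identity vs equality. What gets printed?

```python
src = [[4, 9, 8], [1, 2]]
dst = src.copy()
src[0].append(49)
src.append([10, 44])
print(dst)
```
[[4, 9, 8, 49], [1, 2]]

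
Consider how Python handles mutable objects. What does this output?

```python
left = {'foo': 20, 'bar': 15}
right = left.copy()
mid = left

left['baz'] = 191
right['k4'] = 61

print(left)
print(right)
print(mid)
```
{'foo': 20, 'bar': 15, 'baz': 191}
{'foo': 20, 'bar': 15, 'k4': 61}
{'foo': 20, 'bar': 15, 'baz': 191}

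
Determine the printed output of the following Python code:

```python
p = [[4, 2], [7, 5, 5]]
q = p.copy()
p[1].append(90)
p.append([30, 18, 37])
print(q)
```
[[4, 2], [7, 5, 5, 90]]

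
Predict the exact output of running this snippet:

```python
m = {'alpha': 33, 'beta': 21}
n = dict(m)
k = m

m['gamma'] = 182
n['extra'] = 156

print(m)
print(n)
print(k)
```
{'alpha': 33, 'beta': 21, 'gamma': 182}
{'alpha': 33, 'beta': 21, 'extra': 156}
{'alpha': 33, 'beta': 21, 'gamma': 182}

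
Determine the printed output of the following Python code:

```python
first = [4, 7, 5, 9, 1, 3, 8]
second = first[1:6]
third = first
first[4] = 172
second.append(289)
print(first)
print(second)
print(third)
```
[4, 7, 5, 9, 172, 3, 8]
[7, 5, 9, 1, 3, 289]
[4, 7, 5, 9, 172, 3, 8]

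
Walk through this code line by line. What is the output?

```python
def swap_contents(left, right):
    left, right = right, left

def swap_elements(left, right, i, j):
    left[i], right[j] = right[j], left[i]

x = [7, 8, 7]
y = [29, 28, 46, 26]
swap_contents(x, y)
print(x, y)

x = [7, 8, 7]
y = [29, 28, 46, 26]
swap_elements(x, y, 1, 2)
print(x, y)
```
[7, 8, 7] [29, 28, 46, 26]
[7, 46, 7] [29, 28, 8, 26]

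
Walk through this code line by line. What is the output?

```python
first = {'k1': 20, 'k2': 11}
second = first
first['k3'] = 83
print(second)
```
{'k1': 20, 'k2': 11, 'k3': 83}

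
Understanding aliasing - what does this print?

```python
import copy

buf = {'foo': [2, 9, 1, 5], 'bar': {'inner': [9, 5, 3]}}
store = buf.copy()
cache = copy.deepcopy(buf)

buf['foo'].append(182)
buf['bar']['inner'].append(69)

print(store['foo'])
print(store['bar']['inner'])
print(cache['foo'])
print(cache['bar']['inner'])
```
[2, 9, 1, 5, 182]
[9, 5, 3, 69]
[2, 9, 1, 5]
[9, 5, 3]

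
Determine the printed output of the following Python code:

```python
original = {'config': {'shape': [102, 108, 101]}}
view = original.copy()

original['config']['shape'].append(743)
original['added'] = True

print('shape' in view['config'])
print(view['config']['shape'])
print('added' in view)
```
True
[102, 108, 101, 743]
False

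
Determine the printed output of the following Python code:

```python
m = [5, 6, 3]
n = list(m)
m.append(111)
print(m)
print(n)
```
[5, 6, 3, 111]
[5, 6, 3]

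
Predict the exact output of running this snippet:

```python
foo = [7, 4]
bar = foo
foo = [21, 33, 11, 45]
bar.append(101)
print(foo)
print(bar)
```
[21, 33, 11, 45]
[7, 4, 101]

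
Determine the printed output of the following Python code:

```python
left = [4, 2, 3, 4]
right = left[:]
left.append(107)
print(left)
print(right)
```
[4, 2, 3, 4, 107]
[4, 2, 3, 4]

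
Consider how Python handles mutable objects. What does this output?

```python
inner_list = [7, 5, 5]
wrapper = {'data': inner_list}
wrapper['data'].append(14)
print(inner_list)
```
[7, 5, 5, 14]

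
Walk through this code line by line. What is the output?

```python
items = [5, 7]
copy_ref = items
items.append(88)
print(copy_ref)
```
[5, 7, 88]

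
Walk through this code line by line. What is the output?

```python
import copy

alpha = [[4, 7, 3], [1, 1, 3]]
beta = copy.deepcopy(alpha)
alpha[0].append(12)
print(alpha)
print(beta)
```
[[4, 7, 3, 12], [1, 1, 3]]
[[4, 7, 3], [1, 1, 3]]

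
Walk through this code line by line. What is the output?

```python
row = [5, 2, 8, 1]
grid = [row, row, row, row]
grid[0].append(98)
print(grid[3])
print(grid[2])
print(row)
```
[5, 2, 8, 1, 98]
[5, 2, 8, 1, 98]
[5, 2, 8, 1, 98]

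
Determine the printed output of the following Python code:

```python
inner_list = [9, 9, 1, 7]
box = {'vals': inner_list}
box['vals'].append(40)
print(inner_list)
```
[9, 9, 1, 7, 40]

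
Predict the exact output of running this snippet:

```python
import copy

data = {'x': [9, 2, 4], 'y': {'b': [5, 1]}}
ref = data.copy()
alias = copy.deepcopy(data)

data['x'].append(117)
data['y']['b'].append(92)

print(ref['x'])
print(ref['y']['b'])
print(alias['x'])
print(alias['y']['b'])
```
[9, 2, 4, 117]
[5, 1, 92]
[9, 2, 4]
[5, 1]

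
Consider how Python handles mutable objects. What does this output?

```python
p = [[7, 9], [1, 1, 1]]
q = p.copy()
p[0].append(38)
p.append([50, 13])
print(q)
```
[[7, 9, 38], [1, 1, 1]]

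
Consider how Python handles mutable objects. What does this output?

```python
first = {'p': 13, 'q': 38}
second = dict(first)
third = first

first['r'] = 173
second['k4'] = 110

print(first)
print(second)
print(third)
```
{'p': 13, 'q': 38, 'r': 173}
{'p': 13, 'q': 38, 'k4': 110}
{'p': 13, 'q': 38, 'r': 173}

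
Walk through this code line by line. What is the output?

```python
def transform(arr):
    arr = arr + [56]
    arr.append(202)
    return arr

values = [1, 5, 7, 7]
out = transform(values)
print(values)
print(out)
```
[1, 5, 7, 7]
[1, 5, 7, 7, 56, 202]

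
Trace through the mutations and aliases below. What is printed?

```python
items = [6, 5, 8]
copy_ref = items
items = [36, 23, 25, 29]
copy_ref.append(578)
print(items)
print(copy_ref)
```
[36, 23, 25, 29]
[6, 5, 8, 578]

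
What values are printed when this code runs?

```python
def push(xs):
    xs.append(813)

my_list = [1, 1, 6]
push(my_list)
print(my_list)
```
[1, 1, 6, 813]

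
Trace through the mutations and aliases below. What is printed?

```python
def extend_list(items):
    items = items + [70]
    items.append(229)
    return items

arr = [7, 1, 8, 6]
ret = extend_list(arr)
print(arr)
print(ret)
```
[7, 1, 8, 6]
[7, 1, 8, 6, 70, 229]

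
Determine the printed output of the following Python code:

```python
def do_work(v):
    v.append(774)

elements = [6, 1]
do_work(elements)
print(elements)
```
[6, 1, 774]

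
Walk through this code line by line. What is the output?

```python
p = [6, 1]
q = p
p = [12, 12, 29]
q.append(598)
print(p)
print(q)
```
[12, 12, 29]
[6, 1, 598]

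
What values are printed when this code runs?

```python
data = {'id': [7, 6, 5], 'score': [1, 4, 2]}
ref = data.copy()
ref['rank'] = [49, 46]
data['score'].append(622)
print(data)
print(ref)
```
{'id': [7, 6, 5], 'score': [1, 4, 2, 622]}
{'id': [7, 6, 5], 'score': [1, 4, 2, 622], 'rank': [49, 46]}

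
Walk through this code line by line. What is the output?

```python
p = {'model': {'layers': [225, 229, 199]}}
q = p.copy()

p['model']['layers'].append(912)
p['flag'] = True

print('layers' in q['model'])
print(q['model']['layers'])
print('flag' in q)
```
True
[225, 229, 199, 912]
False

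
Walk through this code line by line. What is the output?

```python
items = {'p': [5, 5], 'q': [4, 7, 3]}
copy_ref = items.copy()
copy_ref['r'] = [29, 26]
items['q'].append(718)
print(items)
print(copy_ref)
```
{'p': [5, 5], 'q': [4, 7, 3, 718]}
{'p': [5, 5], 'q': [4, 7, 3, 718], 'r': [29, 26]}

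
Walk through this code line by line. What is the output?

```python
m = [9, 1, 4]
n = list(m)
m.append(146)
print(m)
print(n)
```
[9, 1, 4, 146]
[9, 1, 4]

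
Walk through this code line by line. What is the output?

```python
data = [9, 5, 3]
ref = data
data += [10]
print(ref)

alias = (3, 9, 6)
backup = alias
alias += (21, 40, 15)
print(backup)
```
[9, 5, 3, 10]
(3, 9, 6)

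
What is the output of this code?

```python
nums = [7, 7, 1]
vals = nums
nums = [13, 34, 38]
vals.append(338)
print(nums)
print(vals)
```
[13, 34, 38]
[7, 7, 1, 338]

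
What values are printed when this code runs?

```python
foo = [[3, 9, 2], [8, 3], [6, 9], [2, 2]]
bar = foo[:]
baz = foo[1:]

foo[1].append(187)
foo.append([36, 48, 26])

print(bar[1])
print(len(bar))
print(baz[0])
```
[8, 3, 187]
4
[8, 3, 187]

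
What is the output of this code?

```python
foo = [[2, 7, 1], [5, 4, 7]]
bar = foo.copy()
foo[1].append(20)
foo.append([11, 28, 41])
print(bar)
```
[[2, 7, 1], [5, 4, 7, 20]]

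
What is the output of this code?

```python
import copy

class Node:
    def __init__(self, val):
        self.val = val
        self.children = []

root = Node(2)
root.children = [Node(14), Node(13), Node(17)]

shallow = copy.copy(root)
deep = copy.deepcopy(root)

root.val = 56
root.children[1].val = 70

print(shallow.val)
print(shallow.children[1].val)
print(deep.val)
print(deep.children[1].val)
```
2
70
2
13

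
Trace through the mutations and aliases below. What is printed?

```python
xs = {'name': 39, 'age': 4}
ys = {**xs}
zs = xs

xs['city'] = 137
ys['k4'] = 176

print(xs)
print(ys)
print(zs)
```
{'name': 39, 'age': 4, 'city': 137}
{'name': 39, 'age': 4, 'k4': 176}
{'name': 39, 'age': 4, 'city': 137}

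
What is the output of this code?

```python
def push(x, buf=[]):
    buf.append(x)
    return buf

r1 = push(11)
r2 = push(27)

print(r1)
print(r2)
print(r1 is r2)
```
[11, 27]
[11, 27]
True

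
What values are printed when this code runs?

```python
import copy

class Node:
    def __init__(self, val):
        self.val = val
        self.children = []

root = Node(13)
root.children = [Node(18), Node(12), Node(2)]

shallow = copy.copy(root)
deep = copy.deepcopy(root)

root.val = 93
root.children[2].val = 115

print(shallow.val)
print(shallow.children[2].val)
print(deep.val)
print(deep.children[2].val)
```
13
115
13
2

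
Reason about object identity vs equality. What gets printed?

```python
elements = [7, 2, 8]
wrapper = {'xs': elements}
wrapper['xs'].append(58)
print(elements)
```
[7, 2, 8, 58]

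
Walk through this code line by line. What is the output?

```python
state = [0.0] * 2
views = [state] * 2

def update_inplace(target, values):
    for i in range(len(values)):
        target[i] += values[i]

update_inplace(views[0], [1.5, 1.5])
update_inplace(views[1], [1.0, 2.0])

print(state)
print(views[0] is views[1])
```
[2.5, 3.5]
True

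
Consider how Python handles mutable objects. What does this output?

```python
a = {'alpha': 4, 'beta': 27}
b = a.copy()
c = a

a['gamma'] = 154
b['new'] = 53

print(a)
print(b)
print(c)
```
{'alpha': 4, 'beta': 27, 'gamma': 154}
{'alpha': 4, 'beta': 27, 'new': 53}
{'alpha': 4, 'beta': 27, 'gamma': 154}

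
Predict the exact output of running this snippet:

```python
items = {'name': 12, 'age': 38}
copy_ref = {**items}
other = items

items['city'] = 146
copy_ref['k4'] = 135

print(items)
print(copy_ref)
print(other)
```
{'name': 12, 'age': 38, 'city': 146}
{'name': 12, 'age': 38, 'k4': 135}
{'name': 12, 'age': 38, 'city': 146}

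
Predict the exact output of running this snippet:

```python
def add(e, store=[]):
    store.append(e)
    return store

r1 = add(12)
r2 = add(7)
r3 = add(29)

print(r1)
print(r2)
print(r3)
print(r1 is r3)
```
[12, 7, 29]
[12, 7, 29]
[12, 7, 29]
True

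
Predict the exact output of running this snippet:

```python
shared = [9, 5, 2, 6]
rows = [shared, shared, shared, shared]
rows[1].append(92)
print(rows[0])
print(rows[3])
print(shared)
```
[9, 5, 2, 6, 92]
[9, 5, 2, 6, 92]
[9, 5, 2, 6, 92]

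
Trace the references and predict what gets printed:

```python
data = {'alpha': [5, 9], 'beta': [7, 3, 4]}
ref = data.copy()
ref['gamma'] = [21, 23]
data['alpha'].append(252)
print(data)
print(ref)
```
{'alpha': [5, 9, 252], 'beta': [7, 3, 4]}
{'alpha': [5, 9, 252], 'beta': [7, 3, 4], 'gamma': [21, 23]}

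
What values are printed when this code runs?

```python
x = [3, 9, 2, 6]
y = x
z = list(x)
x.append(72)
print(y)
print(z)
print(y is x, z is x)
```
[3, 9, 2, 6, 72]
[3, 9, 2, 6]
True False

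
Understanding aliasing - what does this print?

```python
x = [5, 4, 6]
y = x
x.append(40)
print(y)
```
[5, 4, 6, 40]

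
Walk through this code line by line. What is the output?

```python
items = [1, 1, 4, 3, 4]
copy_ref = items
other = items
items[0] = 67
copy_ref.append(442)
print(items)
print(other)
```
[67, 1, 4, 3, 4, 442]
[67, 1, 4, 3, 4, 442]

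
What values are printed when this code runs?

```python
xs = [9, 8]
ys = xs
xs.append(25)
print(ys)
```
[9, 8, 25]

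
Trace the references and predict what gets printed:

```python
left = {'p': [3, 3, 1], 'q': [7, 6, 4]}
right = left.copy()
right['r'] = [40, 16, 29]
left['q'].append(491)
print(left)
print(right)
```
{'p': [3, 3, 1], 'q': [7, 6, 4, 491]}
{'p': [3, 3, 1], 'q': [7, 6, 4, 491], 'r': [40, 16, 29]}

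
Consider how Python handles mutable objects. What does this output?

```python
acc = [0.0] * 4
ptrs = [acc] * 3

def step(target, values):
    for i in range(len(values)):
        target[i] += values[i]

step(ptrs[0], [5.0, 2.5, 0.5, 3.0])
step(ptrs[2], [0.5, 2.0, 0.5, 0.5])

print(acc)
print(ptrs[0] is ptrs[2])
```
[5.5, 4.5, 1.0, 3.5]
True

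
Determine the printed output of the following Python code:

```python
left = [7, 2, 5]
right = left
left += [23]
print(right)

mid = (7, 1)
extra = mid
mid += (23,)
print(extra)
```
[7, 2, 5, 23]
(7, 1)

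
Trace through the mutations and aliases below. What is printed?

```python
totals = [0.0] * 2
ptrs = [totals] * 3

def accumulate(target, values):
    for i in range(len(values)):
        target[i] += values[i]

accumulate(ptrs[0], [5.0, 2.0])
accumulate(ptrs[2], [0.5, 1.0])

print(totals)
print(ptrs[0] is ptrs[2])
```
[5.5, 3.0]
True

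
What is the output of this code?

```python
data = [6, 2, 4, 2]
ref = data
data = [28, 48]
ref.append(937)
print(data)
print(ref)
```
[28, 48]
[6, 2, 4, 2, 937]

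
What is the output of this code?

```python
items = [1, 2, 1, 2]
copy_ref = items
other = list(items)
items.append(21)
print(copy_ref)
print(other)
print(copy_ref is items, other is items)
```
[1, 2, 1, 2, 21]
[1, 2, 1, 2]
True False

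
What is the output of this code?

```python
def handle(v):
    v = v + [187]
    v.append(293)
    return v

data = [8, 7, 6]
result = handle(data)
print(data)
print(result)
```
[8, 7, 6]
[8, 7, 6, 187, 293]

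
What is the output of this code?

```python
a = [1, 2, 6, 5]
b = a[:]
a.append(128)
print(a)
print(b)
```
[1, 2, 6, 5, 128]
[1, 2, 6, 5]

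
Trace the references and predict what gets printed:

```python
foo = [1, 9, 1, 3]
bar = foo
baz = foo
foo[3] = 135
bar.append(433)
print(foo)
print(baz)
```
[1, 9, 1, 135, 433]
[1, 9, 1, 135, 433]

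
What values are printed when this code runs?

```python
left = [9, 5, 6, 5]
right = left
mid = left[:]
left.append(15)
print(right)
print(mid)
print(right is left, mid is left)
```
[9, 5, 6, 5, 15]
[9, 5, 6, 5]
True False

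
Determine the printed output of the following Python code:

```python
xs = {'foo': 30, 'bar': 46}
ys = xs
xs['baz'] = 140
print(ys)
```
{'foo': 30, 'bar': 46, 'baz': 140}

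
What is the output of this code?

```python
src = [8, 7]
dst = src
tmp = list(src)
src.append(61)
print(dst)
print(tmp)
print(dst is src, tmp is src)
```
[8, 7, 61]
[8, 7]
True False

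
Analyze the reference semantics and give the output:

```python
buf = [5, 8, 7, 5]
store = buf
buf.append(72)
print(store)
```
[5, 8, 7, 5, 72]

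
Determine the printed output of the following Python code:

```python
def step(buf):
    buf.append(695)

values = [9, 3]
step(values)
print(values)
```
[9, 3, 695]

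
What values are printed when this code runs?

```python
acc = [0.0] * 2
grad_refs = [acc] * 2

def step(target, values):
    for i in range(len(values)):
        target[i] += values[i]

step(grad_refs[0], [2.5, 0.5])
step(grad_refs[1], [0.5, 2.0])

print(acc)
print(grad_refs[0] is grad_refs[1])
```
[3.0, 2.5]
True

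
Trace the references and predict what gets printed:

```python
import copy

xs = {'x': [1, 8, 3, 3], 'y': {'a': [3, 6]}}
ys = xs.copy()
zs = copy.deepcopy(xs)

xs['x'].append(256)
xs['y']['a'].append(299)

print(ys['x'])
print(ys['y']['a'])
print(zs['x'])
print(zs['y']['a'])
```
[1, 8, 3, 3, 256]
[3, 6, 299]
[1, 8, 3, 3]
[3, 6]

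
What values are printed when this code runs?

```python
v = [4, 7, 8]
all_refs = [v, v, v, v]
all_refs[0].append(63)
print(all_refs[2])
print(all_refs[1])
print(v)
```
[4, 7, 8, 63]
[4, 7, 8, 63]
[4, 7, 8, 63]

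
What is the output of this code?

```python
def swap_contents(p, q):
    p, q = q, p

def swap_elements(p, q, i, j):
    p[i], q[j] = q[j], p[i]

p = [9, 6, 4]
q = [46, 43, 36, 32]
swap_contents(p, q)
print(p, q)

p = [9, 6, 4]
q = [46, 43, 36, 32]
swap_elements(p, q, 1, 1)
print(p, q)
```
[9, 6, 4] [46, 43, 36, 32]
[9, 43, 4] [46, 6, 36, 32]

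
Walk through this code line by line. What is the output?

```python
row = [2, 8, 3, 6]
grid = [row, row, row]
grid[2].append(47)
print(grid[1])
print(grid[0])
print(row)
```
[2, 8, 3, 6, 47]
[2, 8, 3, 6, 47]
[2, 8, 3, 6, 47]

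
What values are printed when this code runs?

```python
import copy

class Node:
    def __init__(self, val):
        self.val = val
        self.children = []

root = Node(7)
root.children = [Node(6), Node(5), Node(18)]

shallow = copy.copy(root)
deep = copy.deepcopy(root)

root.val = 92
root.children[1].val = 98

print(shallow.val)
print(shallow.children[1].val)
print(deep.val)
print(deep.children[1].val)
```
7
98
7
5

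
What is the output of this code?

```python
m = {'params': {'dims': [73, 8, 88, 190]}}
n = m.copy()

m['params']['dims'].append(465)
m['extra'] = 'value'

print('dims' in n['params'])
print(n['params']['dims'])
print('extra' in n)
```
True
[73, 8, 88, 190, 465]
False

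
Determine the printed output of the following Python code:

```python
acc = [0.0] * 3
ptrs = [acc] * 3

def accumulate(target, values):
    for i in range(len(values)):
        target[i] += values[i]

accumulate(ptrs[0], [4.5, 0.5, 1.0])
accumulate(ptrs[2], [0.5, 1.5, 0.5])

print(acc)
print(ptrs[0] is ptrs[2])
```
[5.0, 2.0, 1.5]
True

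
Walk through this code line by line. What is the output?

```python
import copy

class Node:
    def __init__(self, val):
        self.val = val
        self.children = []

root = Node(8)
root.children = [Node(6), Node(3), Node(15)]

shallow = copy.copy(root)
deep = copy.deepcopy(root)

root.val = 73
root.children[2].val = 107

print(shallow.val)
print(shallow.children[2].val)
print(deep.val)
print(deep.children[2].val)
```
8
107
8
15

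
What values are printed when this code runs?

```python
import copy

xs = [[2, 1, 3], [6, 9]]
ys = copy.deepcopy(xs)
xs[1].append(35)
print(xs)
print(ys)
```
[[2, 1, 3], [6, 9, 35]]
[[2, 1, 3], [6, 9]]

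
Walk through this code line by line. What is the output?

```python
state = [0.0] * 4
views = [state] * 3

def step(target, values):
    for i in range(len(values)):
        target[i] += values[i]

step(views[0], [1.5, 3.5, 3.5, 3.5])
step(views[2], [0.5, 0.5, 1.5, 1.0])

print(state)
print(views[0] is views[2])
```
[2.0, 4.0, 5.0, 4.5]
True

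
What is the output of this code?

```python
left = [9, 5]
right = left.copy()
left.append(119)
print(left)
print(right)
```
[9, 5, 119]
[9, 5]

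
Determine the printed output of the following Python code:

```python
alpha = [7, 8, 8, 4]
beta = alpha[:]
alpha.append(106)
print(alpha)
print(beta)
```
[7, 8, 8, 4, 106]
[7, 8, 8, 4]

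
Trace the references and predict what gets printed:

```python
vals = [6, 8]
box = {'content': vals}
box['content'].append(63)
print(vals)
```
[6, 8, 63]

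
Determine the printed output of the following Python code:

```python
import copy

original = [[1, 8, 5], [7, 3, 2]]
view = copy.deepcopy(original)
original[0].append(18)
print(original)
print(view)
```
[[1, 8, 5, 18], [7, 3, 2]]
[[1, 8, 5], [7, 3, 2]]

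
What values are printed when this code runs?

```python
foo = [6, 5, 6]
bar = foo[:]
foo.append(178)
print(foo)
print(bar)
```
[6, 5, 6, 178]
[6, 5, 6]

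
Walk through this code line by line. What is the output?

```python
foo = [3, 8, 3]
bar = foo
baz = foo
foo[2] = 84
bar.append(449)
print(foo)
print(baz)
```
[3, 8, 84, 449]
[3, 8, 84, 449]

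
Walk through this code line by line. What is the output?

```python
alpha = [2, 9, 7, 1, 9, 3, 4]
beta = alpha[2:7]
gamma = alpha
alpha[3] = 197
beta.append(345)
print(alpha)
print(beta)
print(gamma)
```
[2, 9, 7, 197, 9, 3, 4]
[7, 1, 9, 3, 4, 345]
[2, 9, 7, 197, 9, 3, 4]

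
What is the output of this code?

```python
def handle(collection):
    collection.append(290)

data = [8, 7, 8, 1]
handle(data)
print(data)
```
[8, 7, 8, 1, 290]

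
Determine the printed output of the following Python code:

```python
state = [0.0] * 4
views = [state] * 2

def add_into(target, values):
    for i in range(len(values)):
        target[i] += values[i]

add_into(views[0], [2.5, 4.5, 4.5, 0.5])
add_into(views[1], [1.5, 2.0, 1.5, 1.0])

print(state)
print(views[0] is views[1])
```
[4.0, 6.5, 6.0, 1.5]
True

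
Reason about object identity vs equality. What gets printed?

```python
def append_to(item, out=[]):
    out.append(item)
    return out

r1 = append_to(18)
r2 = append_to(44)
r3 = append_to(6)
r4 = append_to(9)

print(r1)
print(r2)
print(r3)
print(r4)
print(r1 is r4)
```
[18, 44, 6, 9]
[18, 44, 6, 9]
[18, 44, 6, 9]
[18, 44, 6, 9]
True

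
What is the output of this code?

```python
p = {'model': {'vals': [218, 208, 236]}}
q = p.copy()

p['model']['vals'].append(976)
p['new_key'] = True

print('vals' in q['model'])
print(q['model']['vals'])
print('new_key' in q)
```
True
[218, 208, 236, 976]
False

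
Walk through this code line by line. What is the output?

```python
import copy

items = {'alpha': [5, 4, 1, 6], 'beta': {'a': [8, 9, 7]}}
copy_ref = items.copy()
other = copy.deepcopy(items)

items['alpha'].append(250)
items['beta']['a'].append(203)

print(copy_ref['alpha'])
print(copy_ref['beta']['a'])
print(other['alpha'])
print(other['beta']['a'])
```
[5, 4, 1, 6, 250]
[8, 9, 7, 203]
[5, 4, 1, 6]
[8, 9, 7]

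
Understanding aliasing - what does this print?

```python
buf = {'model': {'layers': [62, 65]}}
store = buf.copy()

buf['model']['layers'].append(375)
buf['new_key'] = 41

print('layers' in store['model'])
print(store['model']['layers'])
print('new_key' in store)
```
True
[62, 65, 375]
False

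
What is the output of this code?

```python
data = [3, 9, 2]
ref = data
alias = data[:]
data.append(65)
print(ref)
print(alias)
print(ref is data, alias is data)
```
[3, 9, 2, 65]
[3, 9, 2]
True False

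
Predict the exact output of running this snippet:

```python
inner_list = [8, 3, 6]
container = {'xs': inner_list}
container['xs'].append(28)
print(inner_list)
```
[8, 3, 6, 28]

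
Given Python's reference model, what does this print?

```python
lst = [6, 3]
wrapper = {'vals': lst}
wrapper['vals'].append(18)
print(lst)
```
[6, 3, 18]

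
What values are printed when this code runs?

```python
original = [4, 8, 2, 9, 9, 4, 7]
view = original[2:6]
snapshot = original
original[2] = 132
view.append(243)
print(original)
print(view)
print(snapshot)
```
[4, 8, 132, 9, 9, 4, 7]
[2, 9, 9, 4, 243]
[4, 8, 132, 9, 9, 4, 7]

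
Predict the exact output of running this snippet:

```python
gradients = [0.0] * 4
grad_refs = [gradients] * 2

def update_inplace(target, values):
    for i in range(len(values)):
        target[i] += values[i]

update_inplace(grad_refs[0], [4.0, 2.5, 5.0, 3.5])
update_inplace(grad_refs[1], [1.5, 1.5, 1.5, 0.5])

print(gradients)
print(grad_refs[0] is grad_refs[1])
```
[5.5, 4.0, 6.5, 4.0]
True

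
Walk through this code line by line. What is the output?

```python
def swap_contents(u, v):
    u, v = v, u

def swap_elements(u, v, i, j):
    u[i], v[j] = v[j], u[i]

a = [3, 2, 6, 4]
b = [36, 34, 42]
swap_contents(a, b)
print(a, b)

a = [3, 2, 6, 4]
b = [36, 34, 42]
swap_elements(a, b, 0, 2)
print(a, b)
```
[3, 2, 6, 4] [36, 34, 42]
[42, 2, 6, 4] [36, 34, 3]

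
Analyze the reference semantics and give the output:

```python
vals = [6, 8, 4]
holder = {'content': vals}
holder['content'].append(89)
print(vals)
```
[6, 8, 4, 89]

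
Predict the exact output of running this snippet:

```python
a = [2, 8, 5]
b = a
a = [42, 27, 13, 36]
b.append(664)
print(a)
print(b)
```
[42, 27, 13, 36]
[2, 8, 5, 664]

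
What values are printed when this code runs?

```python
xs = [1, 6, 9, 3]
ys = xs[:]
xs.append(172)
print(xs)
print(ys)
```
[1, 6, 9, 3, 172]
[1, 6, 9, 3]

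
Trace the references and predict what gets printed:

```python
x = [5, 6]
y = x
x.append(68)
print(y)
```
[5, 6, 68]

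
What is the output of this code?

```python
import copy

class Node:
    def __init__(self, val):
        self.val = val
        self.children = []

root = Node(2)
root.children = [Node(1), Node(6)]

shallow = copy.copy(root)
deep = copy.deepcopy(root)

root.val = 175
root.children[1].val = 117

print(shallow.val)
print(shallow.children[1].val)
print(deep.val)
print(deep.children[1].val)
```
2
117
2
6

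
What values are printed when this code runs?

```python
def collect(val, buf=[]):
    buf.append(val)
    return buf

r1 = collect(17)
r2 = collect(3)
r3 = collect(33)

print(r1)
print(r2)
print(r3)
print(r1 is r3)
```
[17, 3, 33]
[17, 3, 33]
[17, 3, 33]
True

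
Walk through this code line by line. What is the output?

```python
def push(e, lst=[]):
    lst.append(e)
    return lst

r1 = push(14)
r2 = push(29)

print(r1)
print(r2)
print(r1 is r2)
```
[14, 29]
[14, 29]
True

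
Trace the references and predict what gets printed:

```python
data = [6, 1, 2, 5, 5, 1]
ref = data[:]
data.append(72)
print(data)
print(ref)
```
[6, 1, 2, 5, 5, 1, 72]
[6, 1, 2, 5, 5, 1]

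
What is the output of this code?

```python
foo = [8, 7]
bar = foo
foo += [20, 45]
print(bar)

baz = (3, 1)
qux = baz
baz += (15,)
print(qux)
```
[8, 7, 20, 45]
(3, 1)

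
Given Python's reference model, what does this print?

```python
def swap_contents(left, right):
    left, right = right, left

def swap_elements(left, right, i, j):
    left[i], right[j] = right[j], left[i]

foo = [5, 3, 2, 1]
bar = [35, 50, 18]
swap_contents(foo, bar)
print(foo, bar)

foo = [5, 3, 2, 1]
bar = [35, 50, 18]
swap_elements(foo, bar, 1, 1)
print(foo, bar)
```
[5, 3, 2, 1] [35, 50, 18]
[5, 50, 2, 1] [35, 3, 18]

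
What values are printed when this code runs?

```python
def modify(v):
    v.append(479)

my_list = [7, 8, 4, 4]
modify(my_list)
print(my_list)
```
[7, 8, 4, 4, 479]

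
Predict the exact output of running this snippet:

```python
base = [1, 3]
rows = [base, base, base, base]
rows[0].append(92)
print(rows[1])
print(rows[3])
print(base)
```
[1, 3, 92]
[1, 3, 92]
[1, 3, 92]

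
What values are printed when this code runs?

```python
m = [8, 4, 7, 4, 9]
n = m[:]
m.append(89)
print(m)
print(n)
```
[8, 4, 7, 4, 9, 89]
[8, 4, 7, 4, 9]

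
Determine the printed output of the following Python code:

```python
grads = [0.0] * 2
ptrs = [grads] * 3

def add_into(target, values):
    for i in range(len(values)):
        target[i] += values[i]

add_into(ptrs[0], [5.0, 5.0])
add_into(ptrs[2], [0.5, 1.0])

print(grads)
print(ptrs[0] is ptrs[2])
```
[5.5, 6.0]
True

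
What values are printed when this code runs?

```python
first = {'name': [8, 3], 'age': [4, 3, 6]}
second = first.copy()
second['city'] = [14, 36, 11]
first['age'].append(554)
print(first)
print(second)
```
{'name': [8, 3], 'age': [4, 3, 6, 554]}
{'name': [8, 3], 'age': [4, 3, 6, 554], 'city': [14, 36, 11]}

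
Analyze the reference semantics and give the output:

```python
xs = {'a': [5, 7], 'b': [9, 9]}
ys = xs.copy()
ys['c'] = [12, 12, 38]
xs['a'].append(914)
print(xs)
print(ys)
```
{'a': [5, 7, 914], 'b': [9, 9]}
{'a': [5, 7, 914], 'b': [9, 9], 'c': [12, 12, 38]}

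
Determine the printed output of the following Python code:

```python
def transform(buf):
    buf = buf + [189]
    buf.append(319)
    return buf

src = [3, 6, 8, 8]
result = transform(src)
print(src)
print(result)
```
[3, 6, 8, 8]
[3, 6, 8, 8, 189, 319]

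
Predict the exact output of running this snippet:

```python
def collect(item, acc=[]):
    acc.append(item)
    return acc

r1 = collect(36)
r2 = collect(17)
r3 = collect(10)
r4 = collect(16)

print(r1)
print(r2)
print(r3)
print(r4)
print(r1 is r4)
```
[36, 17, 10, 16]
[36, 17, 10, 16]
[36, 17, 10, 16]
[36, 17, 10, 16]
True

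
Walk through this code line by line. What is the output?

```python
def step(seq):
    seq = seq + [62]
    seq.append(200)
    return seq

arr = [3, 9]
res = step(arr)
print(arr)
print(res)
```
[3, 9]
[3, 9, 62, 200]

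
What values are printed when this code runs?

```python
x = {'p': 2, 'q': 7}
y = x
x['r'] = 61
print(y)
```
{'p': 2, 'q': 7, 'r': 61}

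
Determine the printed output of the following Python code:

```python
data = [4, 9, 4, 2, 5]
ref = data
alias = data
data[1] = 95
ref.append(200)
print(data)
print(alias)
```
[4, 95, 4, 2, 5, 200]
[4, 95, 4, 2, 5, 200]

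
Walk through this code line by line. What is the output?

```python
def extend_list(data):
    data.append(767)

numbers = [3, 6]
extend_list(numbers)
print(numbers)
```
[3, 6, 767]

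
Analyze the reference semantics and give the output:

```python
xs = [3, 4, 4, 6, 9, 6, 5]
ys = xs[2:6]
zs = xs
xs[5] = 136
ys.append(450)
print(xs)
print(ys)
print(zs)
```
[3, 4, 4, 6, 9, 136, 5]
[4, 6, 9, 6, 450]
[3, 4, 4, 6, 9, 136, 5]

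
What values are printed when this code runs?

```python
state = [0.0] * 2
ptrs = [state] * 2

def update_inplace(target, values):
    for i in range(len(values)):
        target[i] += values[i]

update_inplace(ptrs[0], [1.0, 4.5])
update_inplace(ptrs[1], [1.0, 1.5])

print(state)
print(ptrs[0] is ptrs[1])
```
[2.0, 6.0]
True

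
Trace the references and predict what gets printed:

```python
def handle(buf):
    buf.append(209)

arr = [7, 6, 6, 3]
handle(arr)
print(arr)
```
[7, 6, 6, 3, 209]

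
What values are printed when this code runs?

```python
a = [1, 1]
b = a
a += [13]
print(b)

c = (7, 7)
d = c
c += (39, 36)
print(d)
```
[1, 1, 13]
(7, 7)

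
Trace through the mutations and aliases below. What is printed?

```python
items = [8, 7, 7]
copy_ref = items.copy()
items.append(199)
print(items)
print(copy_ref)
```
[8, 7, 7, 199]
[8, 7, 7]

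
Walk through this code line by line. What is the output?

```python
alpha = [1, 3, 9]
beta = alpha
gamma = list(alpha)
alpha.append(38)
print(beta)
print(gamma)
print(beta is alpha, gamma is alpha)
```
[1, 3, 9, 38]
[1, 3, 9]
True False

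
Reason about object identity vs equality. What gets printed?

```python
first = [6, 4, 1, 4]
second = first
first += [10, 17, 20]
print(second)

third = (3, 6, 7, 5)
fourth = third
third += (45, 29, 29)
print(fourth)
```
[6, 4, 1, 4, 10, 17, 20]
(3, 6, 7, 5)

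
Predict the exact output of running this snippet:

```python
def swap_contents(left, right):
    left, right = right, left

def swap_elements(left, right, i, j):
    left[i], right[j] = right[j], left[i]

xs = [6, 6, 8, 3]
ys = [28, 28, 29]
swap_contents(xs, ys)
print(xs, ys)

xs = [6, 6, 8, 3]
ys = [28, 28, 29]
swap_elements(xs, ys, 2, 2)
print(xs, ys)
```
[6, 6, 8, 3] [28, 28, 29]
[6, 6, 29, 3] [28, 28, 8]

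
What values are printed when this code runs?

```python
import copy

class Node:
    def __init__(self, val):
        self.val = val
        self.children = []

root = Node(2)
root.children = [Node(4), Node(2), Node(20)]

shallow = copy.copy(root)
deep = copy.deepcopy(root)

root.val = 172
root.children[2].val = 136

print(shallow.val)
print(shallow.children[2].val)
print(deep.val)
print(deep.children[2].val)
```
2
136
2
20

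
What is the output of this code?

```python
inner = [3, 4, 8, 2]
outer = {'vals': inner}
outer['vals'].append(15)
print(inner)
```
[3, 4, 8, 2, 15]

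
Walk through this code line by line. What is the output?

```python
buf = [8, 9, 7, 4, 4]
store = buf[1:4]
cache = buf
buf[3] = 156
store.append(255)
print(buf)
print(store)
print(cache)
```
[8, 9, 7, 156, 4]
[9, 7, 4, 255]
[8, 9, 7, 156, 4]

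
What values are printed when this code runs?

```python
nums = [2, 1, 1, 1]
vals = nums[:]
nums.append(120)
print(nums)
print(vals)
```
[2, 1, 1, 1, 120]
[2, 1, 1, 1]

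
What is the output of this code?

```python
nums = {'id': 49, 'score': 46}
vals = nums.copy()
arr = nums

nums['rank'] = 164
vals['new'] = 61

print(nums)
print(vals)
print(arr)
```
{'id': 49, 'score': 46, 'rank': 164}
{'id': 49, 'score': 46, 'new': 61}
{'id': 49, 'score': 46, 'rank': 164}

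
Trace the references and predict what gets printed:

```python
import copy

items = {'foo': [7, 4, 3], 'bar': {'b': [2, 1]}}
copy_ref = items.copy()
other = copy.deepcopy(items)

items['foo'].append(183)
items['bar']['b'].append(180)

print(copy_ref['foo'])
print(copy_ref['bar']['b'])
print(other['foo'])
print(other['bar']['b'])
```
[7, 4, 3, 183]
[2, 1, 180]
[7, 4, 3]
[2, 1]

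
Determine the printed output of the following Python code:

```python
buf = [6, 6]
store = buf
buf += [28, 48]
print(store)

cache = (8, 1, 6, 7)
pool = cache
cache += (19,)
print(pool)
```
[6, 6, 28, 48]
(8, 1, 6, 7)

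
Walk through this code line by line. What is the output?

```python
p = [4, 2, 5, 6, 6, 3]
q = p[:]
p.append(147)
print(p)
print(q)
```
[4, 2, 5, 6, 6, 3, 147]
[4, 2, 5, 6, 6, 3]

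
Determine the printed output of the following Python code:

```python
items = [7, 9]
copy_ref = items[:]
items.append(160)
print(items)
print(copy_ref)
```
[7, 9, 160]
[7, 9]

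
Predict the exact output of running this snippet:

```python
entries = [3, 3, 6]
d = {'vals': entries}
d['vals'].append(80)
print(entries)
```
[3, 3, 6, 80]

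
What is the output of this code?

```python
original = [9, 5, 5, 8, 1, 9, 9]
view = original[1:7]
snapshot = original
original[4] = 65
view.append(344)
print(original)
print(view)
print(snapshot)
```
[9, 5, 5, 8, 65, 9, 9]
[5, 5, 8, 1, 9, 9, 344]
[9, 5, 5, 8, 65, 9, 9]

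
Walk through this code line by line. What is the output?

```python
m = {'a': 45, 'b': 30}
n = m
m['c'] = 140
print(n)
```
{'a': 45, 'b': 30, 'c': 140}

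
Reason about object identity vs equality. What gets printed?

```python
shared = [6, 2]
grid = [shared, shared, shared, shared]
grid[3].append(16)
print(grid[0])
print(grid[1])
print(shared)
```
[6, 2, 16]
[6, 2, 16]
[6, 2, 16]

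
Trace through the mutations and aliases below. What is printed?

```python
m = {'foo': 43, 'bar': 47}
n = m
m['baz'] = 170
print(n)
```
{'foo': 43, 'bar': 47, 'baz': 170}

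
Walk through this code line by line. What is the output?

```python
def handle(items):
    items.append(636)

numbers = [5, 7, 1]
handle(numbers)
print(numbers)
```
[5, 7, 1, 636]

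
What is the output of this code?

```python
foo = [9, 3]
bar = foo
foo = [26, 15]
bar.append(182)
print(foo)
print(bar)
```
[26, 15]
[9, 3, 182]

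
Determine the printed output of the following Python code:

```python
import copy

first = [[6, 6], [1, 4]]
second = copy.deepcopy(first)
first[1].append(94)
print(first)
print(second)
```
[[6, 6], [1, 4, 94]]
[[6, 6], [1, 4]]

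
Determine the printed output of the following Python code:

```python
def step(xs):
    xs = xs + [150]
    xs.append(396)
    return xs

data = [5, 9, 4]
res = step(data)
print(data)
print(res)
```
[5, 9, 4]
[5, 9, 4, 150, 396]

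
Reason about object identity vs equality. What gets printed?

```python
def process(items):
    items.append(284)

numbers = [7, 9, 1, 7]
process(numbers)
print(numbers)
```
[7, 9, 1, 7, 284]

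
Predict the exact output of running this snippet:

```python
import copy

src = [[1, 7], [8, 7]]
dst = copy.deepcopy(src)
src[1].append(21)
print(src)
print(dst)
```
[[1, 7], [8, 7, 21]]
[[1, 7], [8, 7]]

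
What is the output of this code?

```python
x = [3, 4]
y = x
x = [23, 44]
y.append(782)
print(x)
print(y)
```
[23, 44]
[3, 4, 782]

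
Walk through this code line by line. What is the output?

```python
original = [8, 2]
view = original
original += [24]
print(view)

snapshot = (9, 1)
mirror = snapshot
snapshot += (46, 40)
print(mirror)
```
[8, 2, 24]
(9, 1)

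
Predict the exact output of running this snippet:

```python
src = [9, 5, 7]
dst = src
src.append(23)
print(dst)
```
[9, 5, 7, 23]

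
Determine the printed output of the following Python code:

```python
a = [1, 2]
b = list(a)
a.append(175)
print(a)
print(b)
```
[1, 2, 175]
[1, 2]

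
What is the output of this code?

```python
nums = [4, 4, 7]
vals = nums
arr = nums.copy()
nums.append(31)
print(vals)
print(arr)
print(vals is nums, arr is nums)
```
[4, 4, 7, 31]
[4, 4, 7]
True False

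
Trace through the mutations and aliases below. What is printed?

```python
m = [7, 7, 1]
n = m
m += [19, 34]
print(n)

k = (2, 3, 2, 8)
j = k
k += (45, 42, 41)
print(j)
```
[7, 7, 1, 19, 34]
(2, 3, 2, 8)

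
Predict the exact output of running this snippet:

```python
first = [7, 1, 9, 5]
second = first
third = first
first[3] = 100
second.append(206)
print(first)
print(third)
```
[7, 1, 9, 100, 206]
[7, 1, 9, 100, 206]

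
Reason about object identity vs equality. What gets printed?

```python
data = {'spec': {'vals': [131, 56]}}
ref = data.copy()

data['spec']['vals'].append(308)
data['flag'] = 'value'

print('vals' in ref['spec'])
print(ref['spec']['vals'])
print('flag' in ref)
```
True
[131, 56, 308]
False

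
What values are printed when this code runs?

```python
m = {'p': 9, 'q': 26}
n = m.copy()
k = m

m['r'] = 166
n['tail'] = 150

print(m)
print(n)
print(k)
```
{'p': 9, 'q': 26, 'r': 166}
{'p': 9, 'q': 26, 'tail': 150}
{'p': 9, 'q': 26, 'r': 166}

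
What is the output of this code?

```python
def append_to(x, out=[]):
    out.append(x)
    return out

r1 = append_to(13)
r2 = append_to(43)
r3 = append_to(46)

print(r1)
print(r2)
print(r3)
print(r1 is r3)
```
[13, 43, 46]
[13, 43, 46]
[13, 43, 46]
True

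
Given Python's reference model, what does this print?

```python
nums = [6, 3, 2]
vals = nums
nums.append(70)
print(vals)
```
[6, 3, 2, 70]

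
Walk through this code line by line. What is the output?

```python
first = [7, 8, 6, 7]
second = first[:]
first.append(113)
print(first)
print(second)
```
[7, 8, 6, 7, 113]
[7, 8, 6, 7]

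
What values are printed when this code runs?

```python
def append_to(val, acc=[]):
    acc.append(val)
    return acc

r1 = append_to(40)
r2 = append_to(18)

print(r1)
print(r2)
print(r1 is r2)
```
[40, 18]
[40, 18]
True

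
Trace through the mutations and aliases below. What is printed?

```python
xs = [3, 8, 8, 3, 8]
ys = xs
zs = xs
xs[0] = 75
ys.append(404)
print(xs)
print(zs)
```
[75, 8, 8, 3, 8, 404]
[75, 8, 8, 3, 8, 404]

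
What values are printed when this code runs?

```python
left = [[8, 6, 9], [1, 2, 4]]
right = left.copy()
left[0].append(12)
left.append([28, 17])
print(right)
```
[[8, 6, 9, 12], [1, 2, 4]]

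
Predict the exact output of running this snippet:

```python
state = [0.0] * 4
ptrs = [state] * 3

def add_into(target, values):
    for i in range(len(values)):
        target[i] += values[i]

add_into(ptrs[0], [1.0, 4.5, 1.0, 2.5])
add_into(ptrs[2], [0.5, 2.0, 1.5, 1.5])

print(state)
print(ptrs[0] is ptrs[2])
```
[1.5, 6.5, 2.5, 4.0]
True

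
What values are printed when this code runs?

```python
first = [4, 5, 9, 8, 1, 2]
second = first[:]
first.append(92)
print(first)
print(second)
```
[4, 5, 9, 8, 1, 2, 92]
[4, 5, 9, 8, 1, 2]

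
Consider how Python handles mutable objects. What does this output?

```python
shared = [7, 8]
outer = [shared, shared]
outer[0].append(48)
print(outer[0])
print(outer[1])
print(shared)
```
[7, 8, 48]
[7, 8, 48]
[7, 8, 48]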